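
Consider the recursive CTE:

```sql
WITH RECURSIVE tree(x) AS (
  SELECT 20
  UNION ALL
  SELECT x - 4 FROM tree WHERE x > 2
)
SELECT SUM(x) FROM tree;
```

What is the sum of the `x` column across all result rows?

60

Base: x=20.
Iteration 1: 20 > 2 holds -> x = 20 - 4 = 16.
Iteration 2: 16 > 2 holds -> x = 16 - 4 = 12.
Iteration 3: 12 > 2 holds -> x = 12 - 4 = 8.
Iteration 4: 8 > 2 holds -> x = 8 - 4 = 4.
Iteration 5: 4 > 2 holds -> x = 4 - 4 = 0.
Iteration 6: 0 > 2 fails; recursion stops.
SUM(x) = 20 + 16 + 12 + 8 + 4 + 0 = 60.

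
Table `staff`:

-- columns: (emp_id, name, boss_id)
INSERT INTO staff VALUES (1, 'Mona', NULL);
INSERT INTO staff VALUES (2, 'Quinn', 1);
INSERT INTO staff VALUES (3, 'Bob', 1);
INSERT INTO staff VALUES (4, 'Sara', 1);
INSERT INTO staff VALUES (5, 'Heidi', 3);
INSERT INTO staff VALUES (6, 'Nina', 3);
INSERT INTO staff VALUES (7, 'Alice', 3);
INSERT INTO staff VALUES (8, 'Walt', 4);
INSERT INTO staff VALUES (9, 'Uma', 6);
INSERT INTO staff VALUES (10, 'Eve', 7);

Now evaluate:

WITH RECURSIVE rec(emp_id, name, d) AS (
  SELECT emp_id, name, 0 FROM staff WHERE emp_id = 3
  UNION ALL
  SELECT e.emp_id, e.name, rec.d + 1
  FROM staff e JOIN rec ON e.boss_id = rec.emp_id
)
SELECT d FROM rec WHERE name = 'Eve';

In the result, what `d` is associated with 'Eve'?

Base: emp_id=3 (Bob) at d 0.
Iteration 1: rows with boss_id in {3} -> Heidi (id 5, d 1), Nina (id 6, d 1), Alice (id 7, d 1).
Iteration 2: rows with boss_id in {5,6,7} -> Uma (id 9, d 2), Eve (id 10, d 2).
Iteration 3: no rows with boss_id in {9,10}; recursion stops.

2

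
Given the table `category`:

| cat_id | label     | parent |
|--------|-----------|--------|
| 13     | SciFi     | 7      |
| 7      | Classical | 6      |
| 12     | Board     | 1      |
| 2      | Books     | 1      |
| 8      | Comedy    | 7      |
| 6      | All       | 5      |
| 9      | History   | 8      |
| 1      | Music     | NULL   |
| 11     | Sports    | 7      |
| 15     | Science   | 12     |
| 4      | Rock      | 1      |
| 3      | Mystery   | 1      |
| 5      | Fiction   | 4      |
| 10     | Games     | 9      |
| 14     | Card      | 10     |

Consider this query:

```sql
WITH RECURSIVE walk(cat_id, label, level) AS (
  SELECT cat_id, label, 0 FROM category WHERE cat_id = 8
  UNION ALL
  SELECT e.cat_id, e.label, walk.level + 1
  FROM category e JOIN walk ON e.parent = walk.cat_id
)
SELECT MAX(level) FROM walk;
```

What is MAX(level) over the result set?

Base: cat_id=8 (Comedy) at level 0.
Iteration 1: rows with parent in {8} -> History (id 9, level 1).
Iteration 2: rows with parent in {9} -> Games (id 10, level 2).
Iteration 3: rows with parent in {10} -> Card (id 14, level 3).
Iteration 4: no rows with parent in {14}; recursion stops.
level values: 0, 1, 2, 3; the maximum is 3.

3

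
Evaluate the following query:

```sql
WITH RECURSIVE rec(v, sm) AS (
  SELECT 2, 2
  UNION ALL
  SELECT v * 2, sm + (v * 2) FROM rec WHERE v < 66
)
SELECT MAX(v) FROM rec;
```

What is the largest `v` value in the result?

128

Base: v=2, sm=2.
Iteration 1: 2 < 66 holds -> v = 2 * 2 = 4, sm = 2 + 4 = 6.
Iteration 2: 4 < 66 holds -> v = 4 * 2 = 8, sm = 6 + 8 = 14.
Iteration 3: 8 < 66 holds -> v = 8 * 2 = 16, sm = 14 + 16 = 30.
Iteration 4: 16 < 66 holds -> v = 16 * 2 = 32, sm = 30 + 32 = 62.
Iteration 5: 32 < 66 holds -> v = 32 * 2 = 64, sm = 62 + 64 = 126.
Iteration 6: 64 < 66 holds -> v = 64 * 2 = 128, sm = 126 + 128 = 254.
Iteration 7: 128 < 66 fails; recursion stops.
v values: 2, 4, 8, 16, 32, 64, 128; the maximum is 128.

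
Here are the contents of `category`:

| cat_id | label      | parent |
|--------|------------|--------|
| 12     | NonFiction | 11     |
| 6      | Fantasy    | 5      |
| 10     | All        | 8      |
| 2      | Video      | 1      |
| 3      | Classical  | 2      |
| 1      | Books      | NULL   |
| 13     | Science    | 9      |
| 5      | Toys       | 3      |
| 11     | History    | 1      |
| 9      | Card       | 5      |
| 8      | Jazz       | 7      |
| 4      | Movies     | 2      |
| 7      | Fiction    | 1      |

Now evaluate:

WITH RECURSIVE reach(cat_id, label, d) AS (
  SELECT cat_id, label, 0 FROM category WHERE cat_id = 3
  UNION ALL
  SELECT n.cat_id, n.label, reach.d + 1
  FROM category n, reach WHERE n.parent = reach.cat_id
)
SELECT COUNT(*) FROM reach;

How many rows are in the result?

Base: cat_id=3 (Classical) at d 0.
Iteration 1: rows with parent in {3} -> Toys (id 5, d 1).
Iteration 2: rows with parent in {5} -> Fantasy (id 6, d 2), Card (id 9, d 2).
Iteration 3: rows with parent in {6,9} -> Science (id 13, d 3).
Iteration 4: no rows with parent in {13}; recursion stops.
Total rows emitted: 5.

5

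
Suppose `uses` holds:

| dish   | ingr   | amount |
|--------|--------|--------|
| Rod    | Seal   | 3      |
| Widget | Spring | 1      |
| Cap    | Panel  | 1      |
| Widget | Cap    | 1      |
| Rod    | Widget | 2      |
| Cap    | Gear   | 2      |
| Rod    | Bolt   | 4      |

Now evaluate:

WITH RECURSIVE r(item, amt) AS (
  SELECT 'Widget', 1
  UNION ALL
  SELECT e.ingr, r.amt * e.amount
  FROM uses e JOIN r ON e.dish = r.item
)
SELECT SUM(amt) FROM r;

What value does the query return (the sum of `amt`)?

6

Base: (Widget, amt=1).
Iteration 1: components of {Widget} -> Cap = 1*1 = 1, Spring = 1*1 = 1.
Iteration 2: components of {Cap,Spring} -> Gear = 1*2 = 2, Panel = 1*1 = 1.
Iteration 3: no further components; recursion stops.
SUM(amt) = 1 + 1 + 1 + 1 + 2 = 6.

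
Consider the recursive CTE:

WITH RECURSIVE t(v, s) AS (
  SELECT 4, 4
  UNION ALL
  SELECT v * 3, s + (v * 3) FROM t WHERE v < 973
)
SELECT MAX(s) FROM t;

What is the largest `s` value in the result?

4372

Base: v=4, s=4.
Iteration 1: 4 < 973 holds -> v = 4 * 3 = 12, s = 4 + 12 = 16.
Iteration 2: 12 < 973 holds -> v = 12 * 3 = 36, s = 16 + 36 = 52.
Iteration 3: 36 < 973 holds -> v = 36 * 3 = 108, s = 52 + 108 = 160.
Iteration 4: 108 < 973 holds -> v = 108 * 3 = 324, s = 160 + 324 = 484.
Iteration 5: 324 < 973 holds -> v = 324 * 3 = 972, s = 484 + 972 = 1456.
Iteration 6: 972 < 973 holds -> v = 972 * 3 = 2916, s = 1456 + 2916 = 4372.
Iteration 7: 2916 < 973 fails; recursion stops.
s values: 4, 16, 52, 160, 484, 1456, 4372; the maximum is 4372.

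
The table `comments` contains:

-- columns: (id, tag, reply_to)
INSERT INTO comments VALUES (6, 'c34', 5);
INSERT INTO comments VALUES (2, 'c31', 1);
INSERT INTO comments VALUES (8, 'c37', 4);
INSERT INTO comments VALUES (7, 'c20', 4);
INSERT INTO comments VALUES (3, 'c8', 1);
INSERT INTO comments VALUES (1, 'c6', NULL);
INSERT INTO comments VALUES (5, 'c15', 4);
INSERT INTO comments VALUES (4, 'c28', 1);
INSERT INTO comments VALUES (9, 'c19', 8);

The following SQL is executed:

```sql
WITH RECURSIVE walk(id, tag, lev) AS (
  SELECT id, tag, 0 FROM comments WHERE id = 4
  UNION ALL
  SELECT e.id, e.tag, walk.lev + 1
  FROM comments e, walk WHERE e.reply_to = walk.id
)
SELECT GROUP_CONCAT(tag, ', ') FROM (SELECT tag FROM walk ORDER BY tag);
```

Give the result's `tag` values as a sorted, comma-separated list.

c15, c19, c20, c28, c34, c37

Base: id=4 (c28) at lev 0.
Iteration 1: rows with reply_to in {4} -> c15 (id 5, lev 1), c20 (id 7, lev 1), c37 (id 8, lev 1).
Iteration 2: rows with reply_to in {5,7,8} -> c34 (id 6, lev 2), c19 (id 9, lev 2).
Iteration 3: no rows with reply_to in {6,9}; recursion stops.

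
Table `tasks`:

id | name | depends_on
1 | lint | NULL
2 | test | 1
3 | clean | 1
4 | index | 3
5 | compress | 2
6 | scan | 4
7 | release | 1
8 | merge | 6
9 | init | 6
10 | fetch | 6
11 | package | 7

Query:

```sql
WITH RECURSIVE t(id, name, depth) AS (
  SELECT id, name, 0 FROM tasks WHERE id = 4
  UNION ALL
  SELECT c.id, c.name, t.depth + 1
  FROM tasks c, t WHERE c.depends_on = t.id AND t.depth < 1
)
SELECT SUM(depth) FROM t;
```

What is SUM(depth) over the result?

1

Base: id=4 (index) at depth 0.
Iteration 1: rows with depends_on in {4} -> scan (id 6, depth 1).
Iteration 2: depth < 1 fails for all current rows; recursion stops.
SUM(depth) = 0 + 1 = 1.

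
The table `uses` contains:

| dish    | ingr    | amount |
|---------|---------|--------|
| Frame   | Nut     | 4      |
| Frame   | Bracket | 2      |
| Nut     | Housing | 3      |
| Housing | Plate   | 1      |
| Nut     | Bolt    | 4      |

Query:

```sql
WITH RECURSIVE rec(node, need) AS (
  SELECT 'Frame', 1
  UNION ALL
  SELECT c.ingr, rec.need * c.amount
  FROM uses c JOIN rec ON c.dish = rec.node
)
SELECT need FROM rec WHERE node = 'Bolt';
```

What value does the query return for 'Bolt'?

Base: (Frame, need=1).
Iteration 1: components of {Frame} -> Bracket = 1*2 = 2, Nut = 1*4 = 4.
Iteration 2: components of {Bracket,Nut} -> Bolt = 4*4 = 16, Housing = 4*3 = 12.
Iteration 3: components of {Bolt,Housing} -> Plate = 12*1 = 12.
Iteration 4: no further components; recursion stops.

16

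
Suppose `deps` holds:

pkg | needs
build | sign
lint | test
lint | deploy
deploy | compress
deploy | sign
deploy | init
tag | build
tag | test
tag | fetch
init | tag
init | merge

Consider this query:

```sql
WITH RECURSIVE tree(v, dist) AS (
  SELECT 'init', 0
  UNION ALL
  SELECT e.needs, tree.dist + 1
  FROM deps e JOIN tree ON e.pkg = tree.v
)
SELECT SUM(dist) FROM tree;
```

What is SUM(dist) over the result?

Base: (init, dist=0).
Iteration 1: edges from {init} -> (merge, dist=1), (tag, dist=1).
Iteration 2: edges from {merge,tag} -> (build, dist=2), (fetch, dist=2), (test, dist=2).
Iteration 3: edges from {build,fetch,test} -> (sign, dist=3).
Iteration 4: no outgoing edges from {sign}; recursion stops.
SUM(dist) = 0 + 1 + 1 + 2 + 2 + 2 + 3 = 11.

11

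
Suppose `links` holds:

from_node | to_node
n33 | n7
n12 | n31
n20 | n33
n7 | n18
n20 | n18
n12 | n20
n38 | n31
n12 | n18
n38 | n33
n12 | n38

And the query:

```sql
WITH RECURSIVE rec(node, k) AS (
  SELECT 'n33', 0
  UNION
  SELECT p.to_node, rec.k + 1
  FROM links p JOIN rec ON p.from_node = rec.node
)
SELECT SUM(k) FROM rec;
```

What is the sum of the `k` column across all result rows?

3

Base: (n33, k=0).
Iteration 1: edges from {n33} -> (n7, k=1).
Iteration 2: edges from {n7} -> (n18, k=2).
Iteration 3: no outgoing edges from {n18}; recursion stops.
SUM(k) = 0 + 1 + 2 = 3.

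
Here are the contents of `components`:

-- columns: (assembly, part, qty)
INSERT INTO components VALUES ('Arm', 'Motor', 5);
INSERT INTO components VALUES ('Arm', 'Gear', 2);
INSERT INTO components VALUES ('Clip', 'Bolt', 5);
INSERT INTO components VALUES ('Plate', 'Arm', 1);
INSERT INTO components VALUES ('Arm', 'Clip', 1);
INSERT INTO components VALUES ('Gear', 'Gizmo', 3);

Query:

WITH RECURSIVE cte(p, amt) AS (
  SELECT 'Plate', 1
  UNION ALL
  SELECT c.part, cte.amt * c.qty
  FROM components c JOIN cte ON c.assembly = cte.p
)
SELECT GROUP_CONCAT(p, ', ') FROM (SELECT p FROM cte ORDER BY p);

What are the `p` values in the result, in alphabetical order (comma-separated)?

Base: (Plate, amt=1).
Iteration 1: components of {Plate} -> Arm = 1*1 = 1.
Iteration 2: components of {Arm} -> Clip = 1*1 = 1, Gear = 1*2 = 2, Motor = 1*5 = 5.
Iteration 3: components of {Clip,Gear,Motor} -> Bolt = 1*5 = 5, Gizmo = 2*3 = 6.
Iteration 4: no further components; recursion stops.

Arm, Bolt, Clip, Gear, Gizmo, Motor, Plate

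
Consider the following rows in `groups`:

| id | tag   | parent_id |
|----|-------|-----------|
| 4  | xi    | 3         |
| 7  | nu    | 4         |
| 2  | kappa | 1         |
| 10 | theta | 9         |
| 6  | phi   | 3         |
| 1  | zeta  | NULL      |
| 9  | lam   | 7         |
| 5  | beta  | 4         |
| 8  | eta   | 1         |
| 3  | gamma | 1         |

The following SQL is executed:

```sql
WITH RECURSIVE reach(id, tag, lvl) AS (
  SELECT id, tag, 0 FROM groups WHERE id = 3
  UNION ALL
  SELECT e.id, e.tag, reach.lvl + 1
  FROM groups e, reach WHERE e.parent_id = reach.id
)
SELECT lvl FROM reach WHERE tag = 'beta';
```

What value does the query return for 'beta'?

2

Base: id=3 (gamma) at lvl 0.
Iteration 1: rows with parent_id in {3} -> xi (id 4, lvl 1), phi (id 6, lvl 1).
Iteration 2: rows with parent_id in {4,6} -> beta (id 5, lvl 2), nu (id 7, lvl 2).
Iteration 3: rows with parent_id in {5,7} -> lam (id 9, lvl 3).
Iteration 4: rows with parent_id in {9} -> theta (id 10, lvl 4).
Iteration 5: no rows with parent_id in {10}; recursion stops.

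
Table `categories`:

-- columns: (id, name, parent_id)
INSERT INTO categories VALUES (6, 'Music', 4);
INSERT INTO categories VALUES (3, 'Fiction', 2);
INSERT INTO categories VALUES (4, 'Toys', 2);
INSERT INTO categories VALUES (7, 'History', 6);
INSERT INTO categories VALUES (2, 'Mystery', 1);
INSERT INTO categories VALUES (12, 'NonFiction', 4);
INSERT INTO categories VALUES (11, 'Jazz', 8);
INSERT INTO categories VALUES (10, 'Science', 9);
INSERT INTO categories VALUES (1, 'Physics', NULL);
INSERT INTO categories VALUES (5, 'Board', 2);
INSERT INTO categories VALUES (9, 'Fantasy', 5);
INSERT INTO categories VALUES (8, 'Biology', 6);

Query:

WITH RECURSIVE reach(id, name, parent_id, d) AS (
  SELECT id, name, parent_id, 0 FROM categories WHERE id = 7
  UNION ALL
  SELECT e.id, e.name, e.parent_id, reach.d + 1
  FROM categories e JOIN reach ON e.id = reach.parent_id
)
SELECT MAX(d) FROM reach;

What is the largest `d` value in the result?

4

Base: id=7 (History), parent_id=6, d 0.
Iteration 1: join on id=6 -> Music (id 6, parent_id=4, d 1).
Iteration 2: join on id=4 -> Toys (id 4, parent_id=2, d 2).
Iteration 3: join on id=2 -> Mystery (id 2, parent_id=1, d 3).
Iteration 4: join on id=1 -> Physics (id 1, parent_id=NULL, d 4).
Iteration 5: parent_id is NULL; no match; recursion stops.
d values: 0, 1, 2, 3, 4; the maximum is 4.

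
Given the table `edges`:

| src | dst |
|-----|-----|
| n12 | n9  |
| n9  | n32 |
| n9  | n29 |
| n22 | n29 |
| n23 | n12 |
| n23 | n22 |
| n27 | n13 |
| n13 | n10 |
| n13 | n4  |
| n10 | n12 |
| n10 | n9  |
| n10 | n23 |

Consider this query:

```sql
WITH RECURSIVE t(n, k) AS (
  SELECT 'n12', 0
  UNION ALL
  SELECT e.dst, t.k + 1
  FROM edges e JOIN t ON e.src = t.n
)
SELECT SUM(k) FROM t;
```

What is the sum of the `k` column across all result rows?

Base: (n12, k=0).
Iteration 1: edges from {n12} -> (n9, k=1).
Iteration 2: edges from {n9} -> (n29, k=2), (n32, k=2).
Iteration 3: no outgoing edges from {n29,n32}; recursion stops.
SUM(k) = 0 + 1 + 2 + 2 = 5.

5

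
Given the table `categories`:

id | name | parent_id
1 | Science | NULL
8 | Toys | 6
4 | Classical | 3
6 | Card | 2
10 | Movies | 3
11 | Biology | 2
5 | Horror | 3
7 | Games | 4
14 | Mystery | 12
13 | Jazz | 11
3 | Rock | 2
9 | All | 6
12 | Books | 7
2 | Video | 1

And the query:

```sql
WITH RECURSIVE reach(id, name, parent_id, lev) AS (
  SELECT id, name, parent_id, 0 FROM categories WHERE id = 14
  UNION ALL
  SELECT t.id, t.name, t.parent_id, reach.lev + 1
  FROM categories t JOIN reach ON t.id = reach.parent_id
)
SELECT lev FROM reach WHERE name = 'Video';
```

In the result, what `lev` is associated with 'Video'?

5

Base: id=14 (Mystery), parent_id=12, lev 0.
Iteration 1: join on id=12 -> Books (id 12, parent_id=7, lev 1).
Iteration 2: join on id=7 -> Games (id 7, parent_id=4, lev 2).
Iteration 3: join on id=4 -> Classical (id 4, parent_id=3, lev 3).
Iteration 4: join on id=3 -> Rock (id 3, parent_id=2, lev 4).
Iteration 5: join on id=2 -> Video (id 2, parent_id=1, lev 5).
Iteration 6: join on id=1 -> Science (id 1, parent_id=NULL, lev 6).
Iteration 7: parent_id is NULL; no match; recursion stops.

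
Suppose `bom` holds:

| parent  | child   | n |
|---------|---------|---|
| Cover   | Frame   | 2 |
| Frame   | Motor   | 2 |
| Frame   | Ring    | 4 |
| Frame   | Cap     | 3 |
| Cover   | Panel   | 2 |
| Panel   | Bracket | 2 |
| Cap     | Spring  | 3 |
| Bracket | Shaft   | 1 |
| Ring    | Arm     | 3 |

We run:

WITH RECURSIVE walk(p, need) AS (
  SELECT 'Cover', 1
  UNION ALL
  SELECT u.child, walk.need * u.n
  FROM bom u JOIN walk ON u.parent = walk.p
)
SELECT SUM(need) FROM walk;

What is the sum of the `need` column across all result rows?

73

Base: (Cover, need=1).
Iteration 1: components of {Cover} -> Frame = 1*2 = 2, Panel = 1*2 = 2.
Iteration 2: components of {Frame,Panel} -> Bracket = 2*2 = 4, Cap = 2*3 = 6, Motor = 2*2 = 4, Ring = 2*4 = 8.
Iteration 3: components of {Bracket,Cap,Motor,Ring} -> Arm = 8*3 = 24, Shaft = 4*1 = 4, Spring = 6*3 = 18.
Iteration 4: no further components; recursion stops.
SUM(need) = 1 + 2 + 2 + 4 + 8 + 6 + 4 + 24 + 18 + 4 = 73.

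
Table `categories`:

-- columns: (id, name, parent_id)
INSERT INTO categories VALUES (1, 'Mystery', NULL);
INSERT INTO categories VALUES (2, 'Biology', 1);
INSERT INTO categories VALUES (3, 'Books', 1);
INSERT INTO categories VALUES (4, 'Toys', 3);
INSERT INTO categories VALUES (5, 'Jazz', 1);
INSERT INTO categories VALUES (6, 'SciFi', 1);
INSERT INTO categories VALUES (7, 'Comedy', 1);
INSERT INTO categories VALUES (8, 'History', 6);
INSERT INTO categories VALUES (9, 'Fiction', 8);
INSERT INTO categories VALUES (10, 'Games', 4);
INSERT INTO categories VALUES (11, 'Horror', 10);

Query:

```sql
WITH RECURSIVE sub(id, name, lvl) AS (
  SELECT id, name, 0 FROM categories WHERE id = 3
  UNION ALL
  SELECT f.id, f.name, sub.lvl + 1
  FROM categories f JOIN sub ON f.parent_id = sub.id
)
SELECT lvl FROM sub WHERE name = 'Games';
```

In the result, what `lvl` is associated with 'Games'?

Base: id=3 (Books) at lvl 0.
Iteration 1: rows with parent_id in {3} -> Toys (id 4, lvl 1).
Iteration 2: rows with parent_id in {4} -> Games (id 10, lvl 2).
Iteration 3: rows with parent_id in {10} -> Horror (id 11, lvl 3).
Iteration 4: no rows with parent_id in {11}; recursion stops.

2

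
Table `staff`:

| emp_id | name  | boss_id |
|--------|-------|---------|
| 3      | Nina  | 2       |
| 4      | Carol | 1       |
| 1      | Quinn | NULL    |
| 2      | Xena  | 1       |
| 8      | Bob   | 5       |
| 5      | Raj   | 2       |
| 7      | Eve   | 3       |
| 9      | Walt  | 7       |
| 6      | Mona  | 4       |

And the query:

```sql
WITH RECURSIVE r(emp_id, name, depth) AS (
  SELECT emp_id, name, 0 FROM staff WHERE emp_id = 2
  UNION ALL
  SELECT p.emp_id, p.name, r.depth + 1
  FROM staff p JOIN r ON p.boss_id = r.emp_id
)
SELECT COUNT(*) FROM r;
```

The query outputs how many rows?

6

Base: emp_id=2 (Xena) at depth 0.
Iteration 1: rows with boss_id in {2} -> Nina (id 3, depth 1), Raj (id 5, depth 1).
Iteration 2: rows with boss_id in {3,5} -> Eve (id 7, depth 2), Bob (id 8, depth 2).
Iteration 3: rows with boss_id in {7,8} -> Walt (id 9, depth 3).
Iteration 4: no rows with boss_id in {9}; recursion stops.
Total rows emitted: 6.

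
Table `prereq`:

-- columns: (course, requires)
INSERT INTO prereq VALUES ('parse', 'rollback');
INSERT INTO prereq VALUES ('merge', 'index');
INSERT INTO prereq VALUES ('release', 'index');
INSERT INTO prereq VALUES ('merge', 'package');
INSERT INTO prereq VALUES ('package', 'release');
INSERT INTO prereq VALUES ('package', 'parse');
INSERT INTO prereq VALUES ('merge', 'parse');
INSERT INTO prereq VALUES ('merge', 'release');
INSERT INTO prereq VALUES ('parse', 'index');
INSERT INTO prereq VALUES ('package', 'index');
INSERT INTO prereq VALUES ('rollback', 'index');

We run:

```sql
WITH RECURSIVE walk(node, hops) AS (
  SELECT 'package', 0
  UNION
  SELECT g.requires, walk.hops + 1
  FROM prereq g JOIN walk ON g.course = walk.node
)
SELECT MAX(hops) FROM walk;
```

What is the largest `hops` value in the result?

3

Base: (package, hops=0).
Iteration 1: edges from {package} -> (index, hops=1), (parse, hops=1), (release, hops=1).
Iteration 2: edges from {index,parse,release} -> (index, hops=2), (rollback, hops=2). [UNION drops 1 duplicate row(s)]
Iteration 3: edges from {index,rollback} -> (index, hops=3).
Iteration 4: no outgoing edges from {index}; recursion stops.
hops values: 0, 1, 1, 1, 2, 2, 3; the maximum is 3.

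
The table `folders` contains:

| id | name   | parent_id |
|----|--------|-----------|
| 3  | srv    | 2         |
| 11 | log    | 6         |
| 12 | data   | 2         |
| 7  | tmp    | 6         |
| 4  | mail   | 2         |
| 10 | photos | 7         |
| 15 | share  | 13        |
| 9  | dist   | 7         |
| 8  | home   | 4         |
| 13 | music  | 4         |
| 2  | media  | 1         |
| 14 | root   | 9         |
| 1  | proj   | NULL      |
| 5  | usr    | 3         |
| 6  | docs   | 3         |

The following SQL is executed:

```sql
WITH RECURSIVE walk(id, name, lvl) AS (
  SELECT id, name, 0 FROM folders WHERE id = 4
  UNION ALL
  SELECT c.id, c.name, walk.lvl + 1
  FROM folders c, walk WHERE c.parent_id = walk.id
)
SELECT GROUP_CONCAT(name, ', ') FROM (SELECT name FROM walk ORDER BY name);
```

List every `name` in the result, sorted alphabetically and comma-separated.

home, mail, music, share

Base: id=4 (mail) at lvl 0.
Iteration 1: rows with parent_id in {4} -> home (id 8, lvl 1), music (id 13, lvl 1).
Iteration 2: rows with parent_id in {8,13} -> share (id 15, lvl 2).
Iteration 3: no rows with parent_id in {15}; recursion stops.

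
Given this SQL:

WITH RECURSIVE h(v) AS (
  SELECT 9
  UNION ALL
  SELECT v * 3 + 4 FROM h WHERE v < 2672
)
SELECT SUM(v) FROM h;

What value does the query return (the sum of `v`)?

12009

Base: v=9.
Iteration 1: 9 < 2672 holds -> v = 9 * 3 + 4 = 31.
Iteration 2: 31 < 2672 holds -> v = 31 * 3 + 4 = 97.
Iteration 3: 97 < 2672 holds -> v = 97 * 3 + 4 = 295.
Iteration 4: 295 < 2672 holds -> v = 295 * 3 + 4 = 889.
Iteration 5: 889 < 2672 holds -> v = 889 * 3 + 4 = 2671.
Iteration 6: 2671 < 2672 holds -> v = 2671 * 3 + 4 = 8017.
Iteration 7: 8017 < 2672 fails; recursion stops.
SUM(v) = 9 + 31 + 97 + 295 + 889 + 2671 + 8017 = 12009.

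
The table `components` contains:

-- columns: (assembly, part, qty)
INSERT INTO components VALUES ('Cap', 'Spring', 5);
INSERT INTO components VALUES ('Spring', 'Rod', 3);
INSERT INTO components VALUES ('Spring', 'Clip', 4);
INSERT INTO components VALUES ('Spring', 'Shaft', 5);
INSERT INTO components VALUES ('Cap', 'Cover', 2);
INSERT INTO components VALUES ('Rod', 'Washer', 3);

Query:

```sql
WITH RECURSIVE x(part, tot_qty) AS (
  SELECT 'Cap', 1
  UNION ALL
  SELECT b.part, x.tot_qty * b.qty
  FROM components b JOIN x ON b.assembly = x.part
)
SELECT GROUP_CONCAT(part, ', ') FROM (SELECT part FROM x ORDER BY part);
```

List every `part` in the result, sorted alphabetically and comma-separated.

Base: (Cap, tot_qty=1).
Iteration 1: components of {Cap} -> Cover = 1*2 = 2, Spring = 1*5 = 5.
Iteration 2: components of {Cover,Spring} -> Clip = 5*4 = 20, Rod = 5*3 = 15, Shaft = 5*5 = 25.
Iteration 3: components of {Clip,Rod,Shaft} -> Washer = 15*3 = 45.
Iteration 4: no further components; recursion stops.

Cap, Clip, Cover, Rod, Shaft, Spring, Washer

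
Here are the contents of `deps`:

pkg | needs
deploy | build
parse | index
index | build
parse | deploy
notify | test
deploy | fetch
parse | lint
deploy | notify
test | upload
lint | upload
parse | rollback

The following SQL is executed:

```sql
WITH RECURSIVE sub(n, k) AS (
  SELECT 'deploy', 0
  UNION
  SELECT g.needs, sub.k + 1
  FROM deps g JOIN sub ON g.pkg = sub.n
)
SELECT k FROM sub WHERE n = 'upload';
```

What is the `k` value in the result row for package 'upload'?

3

Base: (deploy, k=0).
Iteration 1: edges from {deploy} -> (build, k=1), (fetch, k=1), (notify, k=1).
Iteration 2: edges from {build,fetch,notify} -> (test, k=2).
Iteration 3: edges from {test} -> (upload, k=3).
Iteration 4: no outgoing edges from {upload}; recursion stops.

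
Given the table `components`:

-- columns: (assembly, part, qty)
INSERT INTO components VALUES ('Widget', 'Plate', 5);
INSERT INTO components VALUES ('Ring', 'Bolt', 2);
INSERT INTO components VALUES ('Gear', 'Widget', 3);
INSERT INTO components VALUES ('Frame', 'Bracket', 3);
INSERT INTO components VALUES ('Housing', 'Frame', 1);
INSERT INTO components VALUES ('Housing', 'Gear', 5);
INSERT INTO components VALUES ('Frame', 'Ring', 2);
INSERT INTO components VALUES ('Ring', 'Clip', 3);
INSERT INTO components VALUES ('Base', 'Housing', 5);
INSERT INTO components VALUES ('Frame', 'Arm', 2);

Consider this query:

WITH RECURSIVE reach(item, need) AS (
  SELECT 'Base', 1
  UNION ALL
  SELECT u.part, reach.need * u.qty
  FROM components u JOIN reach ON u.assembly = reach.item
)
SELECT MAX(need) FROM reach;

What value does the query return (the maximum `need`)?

Base: (Base, need=1).
Iteration 1: components of {Base} -> Housing = 1*5 = 5.
Iteration 2: components of {Housing} -> Frame = 5*1 = 5, Gear = 5*5 = 25.
Iteration 3: components of {Frame,Gear} -> Arm = 5*2 = 10, Bracket = 5*3 = 15, Ring = 5*2 = 10, Widget = 25*3 = 75.
Iteration 4: components of {Arm,Bracket,Ring,Widget} -> Bolt = 10*2 = 20, Clip = 10*3 = 30, Plate = 75*5 = 375.
Iteration 5: no further components; recursion stops.
need values: 1, 5, 25, 5, 75, 15, 10, 10, 375, 30, 20; the maximum is 375.

375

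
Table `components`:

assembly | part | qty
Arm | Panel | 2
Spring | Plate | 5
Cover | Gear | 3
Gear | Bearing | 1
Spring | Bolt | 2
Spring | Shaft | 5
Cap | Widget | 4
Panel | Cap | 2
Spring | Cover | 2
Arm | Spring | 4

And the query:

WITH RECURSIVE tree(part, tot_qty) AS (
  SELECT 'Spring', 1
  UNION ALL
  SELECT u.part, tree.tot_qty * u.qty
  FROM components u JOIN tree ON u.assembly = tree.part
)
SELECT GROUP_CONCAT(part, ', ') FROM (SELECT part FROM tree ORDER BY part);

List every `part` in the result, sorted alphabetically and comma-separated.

Base: (Spring, tot_qty=1).
Iteration 1: components of {Spring} -> Bolt = 1*2 = 2, Cover = 1*2 = 2, Plate = 1*5 = 5, Shaft = 1*5 = 5.
Iteration 2: components of {Bolt,Cover,Plate,Shaft} -> Gear = 2*3 = 6.
Iteration 3: components of {Gear} -> Bearing = 6*1 = 6.
Iteration 4: no further components; recursion stops.

Bearing, Bolt, Cover, Gear, Plate, Shaft, Spring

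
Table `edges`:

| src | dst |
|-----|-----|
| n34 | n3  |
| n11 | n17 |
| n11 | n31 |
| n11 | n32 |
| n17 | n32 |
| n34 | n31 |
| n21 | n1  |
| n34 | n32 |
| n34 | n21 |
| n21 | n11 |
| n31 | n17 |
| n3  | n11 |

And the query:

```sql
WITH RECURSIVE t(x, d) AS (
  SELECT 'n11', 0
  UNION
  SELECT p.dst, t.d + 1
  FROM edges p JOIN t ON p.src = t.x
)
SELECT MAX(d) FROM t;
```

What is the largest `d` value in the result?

Base: (n11, d=0).
Iteration 1: edges from {n11} -> (n17, d=1), (n31, d=1), (n32, d=1).
Iteration 2: edges from {n17,n31,n32} -> (n17, d=2), (n32, d=2).
Iteration 3: edges from {n17,n32} -> (n32, d=3).
Iteration 4: no outgoing edges from {n32}; recursion stops.
d values: 0, 1, 1, 1, 2, 2, 3; the maximum is 3.

3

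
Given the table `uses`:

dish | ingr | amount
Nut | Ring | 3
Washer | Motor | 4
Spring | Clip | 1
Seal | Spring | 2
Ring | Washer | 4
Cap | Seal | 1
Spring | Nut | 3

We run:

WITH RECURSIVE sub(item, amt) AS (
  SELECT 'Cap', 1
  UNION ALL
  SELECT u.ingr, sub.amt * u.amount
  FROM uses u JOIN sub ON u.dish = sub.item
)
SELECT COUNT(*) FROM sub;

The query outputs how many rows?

8

Base: (Cap, amt=1).
Iteration 1: components of {Cap} -> Seal = 1*1 = 1.
Iteration 2: components of {Seal} -> Spring = 1*2 = 2.
Iteration 3: components of {Spring} -> Clip = 2*1 = 2, Nut = 2*3 = 6.
Iteration 4: components of {Clip,Nut} -> Ring = 6*3 = 18.
Iteration 5: components of {Ring} -> Washer = 18*4 = 72.
Iteration 6: components of {Washer} -> Motor = 72*4 = 288.
Iteration 7: no further components; recursion stops.
Total rows emitted: 8.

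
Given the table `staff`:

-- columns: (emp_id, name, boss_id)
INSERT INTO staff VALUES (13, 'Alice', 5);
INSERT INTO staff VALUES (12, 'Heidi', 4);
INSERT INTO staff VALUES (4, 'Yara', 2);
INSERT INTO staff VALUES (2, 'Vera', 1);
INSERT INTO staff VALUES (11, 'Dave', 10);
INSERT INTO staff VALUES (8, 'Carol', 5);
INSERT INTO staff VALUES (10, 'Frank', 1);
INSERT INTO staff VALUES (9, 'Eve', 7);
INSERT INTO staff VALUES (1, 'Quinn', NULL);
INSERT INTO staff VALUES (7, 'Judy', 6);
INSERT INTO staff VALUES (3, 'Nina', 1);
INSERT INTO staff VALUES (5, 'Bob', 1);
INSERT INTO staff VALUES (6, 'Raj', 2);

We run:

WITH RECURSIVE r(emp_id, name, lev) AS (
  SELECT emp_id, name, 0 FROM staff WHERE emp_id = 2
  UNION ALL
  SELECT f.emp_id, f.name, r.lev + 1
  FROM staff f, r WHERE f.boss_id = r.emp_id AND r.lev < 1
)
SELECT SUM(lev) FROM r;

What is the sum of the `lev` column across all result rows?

2

Base: emp_id=2 (Vera) at lev 0.
Iteration 1: rows with boss_id in {2} -> Yara (id 4, lev 1), Raj (id 6, lev 1).
Iteration 2: lev < 1 fails for all current rows; recursion stops.
SUM(lev) = 0 + 1 + 1 = 2.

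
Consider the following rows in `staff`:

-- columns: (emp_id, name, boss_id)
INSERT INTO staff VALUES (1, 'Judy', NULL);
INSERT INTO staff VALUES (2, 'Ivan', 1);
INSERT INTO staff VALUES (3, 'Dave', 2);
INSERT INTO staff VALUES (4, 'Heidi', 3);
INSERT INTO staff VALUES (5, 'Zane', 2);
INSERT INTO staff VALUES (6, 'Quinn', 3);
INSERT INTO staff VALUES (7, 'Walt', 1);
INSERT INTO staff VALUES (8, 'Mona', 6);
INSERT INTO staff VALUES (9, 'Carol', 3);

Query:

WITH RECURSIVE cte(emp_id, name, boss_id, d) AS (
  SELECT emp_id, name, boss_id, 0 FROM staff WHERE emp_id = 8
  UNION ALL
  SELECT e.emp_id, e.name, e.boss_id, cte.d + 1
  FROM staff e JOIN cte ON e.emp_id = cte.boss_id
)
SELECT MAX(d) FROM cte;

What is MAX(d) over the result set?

4

Base: emp_id=8 (Mona), boss_id=6, d 0.
Iteration 1: join on emp_id=6 -> Quinn (id 6, boss_id=3, d 1).
Iteration 2: join on emp_id=3 -> Dave (id 3, boss_id=2, d 2).
Iteration 3: join on emp_id=2 -> Ivan (id 2, boss_id=1, d 3).
Iteration 4: join on emp_id=1 -> Judy (id 1, boss_id=NULL, d 4).
Iteration 5: boss_id is NULL; no match; recursion stops.
d values: 0, 1, 2, 3, 4; the maximum is 4.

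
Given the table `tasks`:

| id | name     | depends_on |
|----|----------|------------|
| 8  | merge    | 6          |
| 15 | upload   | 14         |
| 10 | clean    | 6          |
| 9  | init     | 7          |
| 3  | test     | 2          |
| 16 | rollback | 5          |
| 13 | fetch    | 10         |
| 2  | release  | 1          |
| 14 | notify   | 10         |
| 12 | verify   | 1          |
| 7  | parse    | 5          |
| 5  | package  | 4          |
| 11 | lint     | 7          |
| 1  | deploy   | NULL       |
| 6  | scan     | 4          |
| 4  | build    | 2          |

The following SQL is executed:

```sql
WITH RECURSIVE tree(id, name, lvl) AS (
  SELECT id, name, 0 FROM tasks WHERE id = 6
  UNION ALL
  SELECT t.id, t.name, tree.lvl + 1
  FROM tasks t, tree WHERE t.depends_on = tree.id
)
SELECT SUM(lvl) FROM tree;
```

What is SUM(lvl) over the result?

9

Base: id=6 (scan) at lvl 0.
Iteration 1: rows with depends_on in {6} -> merge (id 8, lvl 1), clean (id 10, lvl 1).
Iteration 2: rows with depends_on in {8,10} -> fetch (id 13, lvl 2), notify (id 14, lvl 2).
Iteration 3: rows with depends_on in {13,14} -> upload (id 15, lvl 3).
Iteration 4: no rows with depends_on in {15}; recursion stops.
SUM(lvl) = 0 + 1 + 1 + 2 + 2 + 3 = 9.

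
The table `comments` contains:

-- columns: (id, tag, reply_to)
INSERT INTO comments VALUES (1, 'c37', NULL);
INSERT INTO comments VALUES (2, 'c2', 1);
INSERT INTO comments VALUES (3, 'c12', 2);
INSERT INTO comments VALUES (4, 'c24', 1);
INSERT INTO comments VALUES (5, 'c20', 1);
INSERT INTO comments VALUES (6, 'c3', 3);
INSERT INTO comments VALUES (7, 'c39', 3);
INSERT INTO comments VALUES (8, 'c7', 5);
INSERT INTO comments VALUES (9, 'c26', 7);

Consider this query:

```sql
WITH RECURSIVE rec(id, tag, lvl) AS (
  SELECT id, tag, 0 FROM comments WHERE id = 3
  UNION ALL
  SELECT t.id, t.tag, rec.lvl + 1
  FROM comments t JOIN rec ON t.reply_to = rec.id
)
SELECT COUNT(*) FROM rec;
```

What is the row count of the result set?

4

Base: id=3 (c12) at lvl 0.
Iteration 1: rows with reply_to in {3} -> c3 (id 6, lvl 1), c39 (id 7, lvl 1).
Iteration 2: rows with reply_to in {6,7} -> c26 (id 9, lvl 2).
Iteration 3: no rows with reply_to in {9}; recursion stops.
Total rows emitted: 4.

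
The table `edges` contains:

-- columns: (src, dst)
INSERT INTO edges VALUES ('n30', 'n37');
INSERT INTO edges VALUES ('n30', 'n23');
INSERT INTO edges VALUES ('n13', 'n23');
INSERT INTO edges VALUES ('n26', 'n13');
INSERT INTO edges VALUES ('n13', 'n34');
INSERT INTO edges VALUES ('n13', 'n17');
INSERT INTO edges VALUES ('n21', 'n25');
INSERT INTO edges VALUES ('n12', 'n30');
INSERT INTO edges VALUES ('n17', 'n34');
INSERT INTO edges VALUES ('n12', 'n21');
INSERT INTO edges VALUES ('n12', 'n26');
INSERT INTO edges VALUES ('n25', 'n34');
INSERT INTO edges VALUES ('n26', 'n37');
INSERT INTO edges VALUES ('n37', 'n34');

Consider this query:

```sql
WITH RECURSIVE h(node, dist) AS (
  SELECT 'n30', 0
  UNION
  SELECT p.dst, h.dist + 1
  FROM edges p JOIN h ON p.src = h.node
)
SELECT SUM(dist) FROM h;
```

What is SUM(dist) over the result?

Base: (n30, dist=0).
Iteration 1: edges from {n30} -> (n23, dist=1), (n37, dist=1).
Iteration 2: edges from {n23,n37} -> (n34, dist=2).
Iteration 3: no outgoing edges from {n34}; recursion stops.
SUM(dist) = 0 + 1 + 1 + 2 = 4.

4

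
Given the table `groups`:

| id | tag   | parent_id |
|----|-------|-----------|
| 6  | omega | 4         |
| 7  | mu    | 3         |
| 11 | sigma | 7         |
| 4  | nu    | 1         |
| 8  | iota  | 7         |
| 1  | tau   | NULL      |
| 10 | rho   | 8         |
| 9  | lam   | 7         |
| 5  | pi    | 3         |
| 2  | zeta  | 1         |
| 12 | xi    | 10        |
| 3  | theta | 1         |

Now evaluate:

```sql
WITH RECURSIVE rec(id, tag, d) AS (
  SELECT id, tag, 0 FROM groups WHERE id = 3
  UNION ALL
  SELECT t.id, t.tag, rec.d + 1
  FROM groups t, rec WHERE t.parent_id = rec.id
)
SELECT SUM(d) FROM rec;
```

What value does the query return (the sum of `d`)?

Base: id=3 (theta) at d 0.
Iteration 1: rows with parent_id in {3} -> pi (id 5, d 1), mu (id 7, d 1).
Iteration 2: rows with parent_id in {5,7} -> iota (id 8, d 2), lam (id 9, d 2), sigma (id 11, d 2).
Iteration 3: rows with parent_id in {8,9,11} -> rho (id 10, d 3).
Iteration 4: rows with parent_id in {10} -> xi (id 12, d 4).
Iteration 5: no rows with parent_id in {12}; recursion stops.
SUM(d) = 0 + 1 + 1 + 2 + 2 + 2 + 3 + 4 = 15.

15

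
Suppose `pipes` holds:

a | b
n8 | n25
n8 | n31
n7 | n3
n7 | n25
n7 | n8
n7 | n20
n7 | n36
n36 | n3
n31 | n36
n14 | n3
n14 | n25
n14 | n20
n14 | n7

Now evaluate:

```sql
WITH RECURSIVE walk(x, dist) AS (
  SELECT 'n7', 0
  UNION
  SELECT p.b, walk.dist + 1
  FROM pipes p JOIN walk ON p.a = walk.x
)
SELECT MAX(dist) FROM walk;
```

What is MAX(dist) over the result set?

Base: (n7, dist=0).
Iteration 1: edges from {n7} -> (n20, dist=1), (n25, dist=1), (n3, dist=1), (n36, dist=1), (n8, dist=1).
Iteration 2: edges from {n20,n25,n3,n36,n8} -> (n25, dist=2), (n3, dist=2), (n31, dist=2).
Iteration 3: edges from {n25,n3,n31} -> (n36, dist=3).
Iteration 4: edges from {n36} -> (n3, dist=4).
Iteration 5: no outgoing edges from {n3}; recursion stops.
dist values: 0, 1, 1, 1, 1, 1, 2, 2, 2, 3, 4; the maximum is 4.

4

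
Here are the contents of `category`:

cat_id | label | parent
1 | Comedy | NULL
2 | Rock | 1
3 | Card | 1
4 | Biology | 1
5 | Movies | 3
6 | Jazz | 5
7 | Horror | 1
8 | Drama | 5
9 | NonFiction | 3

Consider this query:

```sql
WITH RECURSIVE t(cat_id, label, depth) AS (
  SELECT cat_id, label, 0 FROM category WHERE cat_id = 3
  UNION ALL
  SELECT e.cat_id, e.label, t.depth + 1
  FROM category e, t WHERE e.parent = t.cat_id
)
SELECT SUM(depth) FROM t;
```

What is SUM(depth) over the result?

Base: cat_id=3 (Card) at depth 0.
Iteration 1: rows with parent in {3} -> Movies (id 5, depth 1), NonFiction (id 9, depth 1).
Iteration 2: rows with parent in {5,9} -> Jazz (id 6, depth 2), Drama (id 8, depth 2).
Iteration 3: no rows with parent in {6,8}; recursion stops.
SUM(depth) = 0 + 1 + 1 + 2 + 2 = 6.

6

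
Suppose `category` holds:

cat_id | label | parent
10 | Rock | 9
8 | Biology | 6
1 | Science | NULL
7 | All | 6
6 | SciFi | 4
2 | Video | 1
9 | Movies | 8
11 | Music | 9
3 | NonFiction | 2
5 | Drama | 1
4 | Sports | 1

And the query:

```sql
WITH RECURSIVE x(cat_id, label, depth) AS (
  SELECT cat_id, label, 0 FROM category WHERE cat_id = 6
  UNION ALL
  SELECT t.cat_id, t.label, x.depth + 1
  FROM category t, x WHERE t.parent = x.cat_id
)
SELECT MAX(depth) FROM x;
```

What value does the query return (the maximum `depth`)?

3

Base: cat_id=6 (SciFi) at depth 0.
Iteration 1: rows with parent in {6} -> All (id 7, depth 1), Biology (id 8, depth 1).
Iteration 2: rows with parent in {7,8} -> Movies (id 9, depth 2).
Iteration 3: rows with parent in {9} -> Rock (id 10, depth 3), Music (id 11, depth 3).
Iteration 4: no rows with parent in {10,11}; recursion stops.
depth values: 0, 1, 1, 2, 3, 3; the maximum is 3.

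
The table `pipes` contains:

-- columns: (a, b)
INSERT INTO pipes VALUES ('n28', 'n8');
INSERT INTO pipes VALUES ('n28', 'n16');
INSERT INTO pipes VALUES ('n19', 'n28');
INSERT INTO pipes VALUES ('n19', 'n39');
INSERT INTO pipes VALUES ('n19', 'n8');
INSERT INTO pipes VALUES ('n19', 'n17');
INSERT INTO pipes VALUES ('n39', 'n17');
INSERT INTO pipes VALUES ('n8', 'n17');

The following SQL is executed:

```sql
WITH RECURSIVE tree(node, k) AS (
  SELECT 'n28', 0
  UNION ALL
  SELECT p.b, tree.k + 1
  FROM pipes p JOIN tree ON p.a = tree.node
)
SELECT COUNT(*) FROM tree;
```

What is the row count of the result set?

4

Base: (n28, k=0).
Iteration 1: edges from {n28} -> (n16, k=1), (n8, k=1).
Iteration 2: edges from {n16,n8} -> (n17, k=2).
Iteration 3: no outgoing edges from {n17}; recursion stops.
Total rows emitted: 4.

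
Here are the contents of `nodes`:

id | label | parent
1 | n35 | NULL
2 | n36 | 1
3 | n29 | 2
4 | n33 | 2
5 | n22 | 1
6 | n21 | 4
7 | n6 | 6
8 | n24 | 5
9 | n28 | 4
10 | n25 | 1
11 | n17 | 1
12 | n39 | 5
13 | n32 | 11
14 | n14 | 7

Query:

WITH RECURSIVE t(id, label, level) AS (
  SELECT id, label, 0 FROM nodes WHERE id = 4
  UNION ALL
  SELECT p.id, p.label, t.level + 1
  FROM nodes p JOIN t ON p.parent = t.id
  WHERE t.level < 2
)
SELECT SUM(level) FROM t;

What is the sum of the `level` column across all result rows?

4

Base: id=4 (n33) at level 0.
Iteration 1: rows with parent in {4} -> n21 (id 6, level 1), n28 (id 9, level 1).
Iteration 2: rows with parent in {6,9} -> n6 (id 7, level 2).
Iteration 3: level < 2 fails for all current rows; recursion stops.
SUM(level) = 0 + 1 + 1 + 2 = 4.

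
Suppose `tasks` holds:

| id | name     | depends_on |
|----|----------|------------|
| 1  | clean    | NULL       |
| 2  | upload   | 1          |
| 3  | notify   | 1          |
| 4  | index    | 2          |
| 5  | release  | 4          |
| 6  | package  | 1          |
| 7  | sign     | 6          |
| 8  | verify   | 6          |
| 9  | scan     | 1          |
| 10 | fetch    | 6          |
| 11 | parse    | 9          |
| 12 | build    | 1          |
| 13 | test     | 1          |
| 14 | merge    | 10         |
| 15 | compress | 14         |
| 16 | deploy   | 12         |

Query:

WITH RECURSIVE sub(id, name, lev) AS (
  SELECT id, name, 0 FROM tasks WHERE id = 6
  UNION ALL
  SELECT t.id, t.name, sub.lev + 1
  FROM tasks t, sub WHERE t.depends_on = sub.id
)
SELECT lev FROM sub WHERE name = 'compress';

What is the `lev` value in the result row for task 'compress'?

3

Base: id=6 (package) at lev 0.
Iteration 1: rows with depends_on in {6} -> sign (id 7, lev 1), verify (id 8, lev 1), fetch (id 10, lev 1).
Iteration 2: rows with depends_on in {7,8,10} -> merge (id 14, lev 2).
Iteration 3: rows with depends_on in {14} -> compress (id 15, lev 3).
Iteration 4: no rows with depends_on in {15}; recursion stops.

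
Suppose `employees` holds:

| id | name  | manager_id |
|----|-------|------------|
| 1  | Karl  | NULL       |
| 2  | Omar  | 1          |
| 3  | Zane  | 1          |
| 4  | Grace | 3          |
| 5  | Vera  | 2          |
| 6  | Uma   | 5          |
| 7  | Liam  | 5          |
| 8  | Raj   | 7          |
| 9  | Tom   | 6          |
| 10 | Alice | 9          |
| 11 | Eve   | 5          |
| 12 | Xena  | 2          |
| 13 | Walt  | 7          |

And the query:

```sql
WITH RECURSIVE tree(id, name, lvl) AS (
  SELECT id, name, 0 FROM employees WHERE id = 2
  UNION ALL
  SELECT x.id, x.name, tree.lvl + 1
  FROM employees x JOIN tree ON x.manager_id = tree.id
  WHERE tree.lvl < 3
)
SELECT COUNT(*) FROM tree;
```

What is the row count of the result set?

Base: id=2 (Omar) at lvl 0.
Iteration 1: rows with manager_id in {2} -> Vera (id 5, lvl 1), Xena (id 12, lvl 1).
Iteration 2: rows with manager_id in {5,12} -> Uma (id 6, lvl 2), Liam (id 7, lvl 2), Eve (id 11, lvl 2).
Iteration 3: rows with manager_id in {6,7,11} -> Raj (id 8, lvl 3), Tom (id 9, lvl 3), Walt (id 13, lvl 3).
Iteration 4: lvl < 3 fails for all current rows; recursion stops.
Total rows emitted: 9.

9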